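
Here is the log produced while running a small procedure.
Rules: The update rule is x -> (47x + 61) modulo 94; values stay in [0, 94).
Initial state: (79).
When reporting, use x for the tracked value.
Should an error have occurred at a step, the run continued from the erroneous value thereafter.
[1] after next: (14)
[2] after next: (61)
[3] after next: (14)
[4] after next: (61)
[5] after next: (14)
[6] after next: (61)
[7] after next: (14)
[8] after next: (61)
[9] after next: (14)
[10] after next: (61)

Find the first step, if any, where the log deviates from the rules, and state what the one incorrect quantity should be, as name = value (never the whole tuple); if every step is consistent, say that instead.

Recomputing the run from the initial state:
step 1: x = 14
step 2: x = 61
step 3: x = 14
step 4: x = 61
step 5: x = 14
step 6: x = 61
step 7: x = 14
step 8: x = 61
step 9: x = 14
step 10: x = 61
This matches the log at every step.

no error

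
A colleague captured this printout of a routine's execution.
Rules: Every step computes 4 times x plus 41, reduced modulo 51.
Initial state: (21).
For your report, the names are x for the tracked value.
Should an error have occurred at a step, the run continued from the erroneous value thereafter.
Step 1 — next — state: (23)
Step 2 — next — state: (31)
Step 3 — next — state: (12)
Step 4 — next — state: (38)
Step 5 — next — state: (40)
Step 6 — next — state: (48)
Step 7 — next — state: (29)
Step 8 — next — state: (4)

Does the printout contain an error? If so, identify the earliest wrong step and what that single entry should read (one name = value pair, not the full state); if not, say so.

Step 1: x = (4*21 + 41) mod 51 = 23 — matches.
Step 2: x = (4*23 + 41) mod 51 = 31 — matches.
Step 3: x = (4*31 + 41) mod 51 = 12 — checks out.
Step 4: x = (4*12 + 41) mod 51 = 38 — exactly as logged.
Step 5: x = (4*38 + 41) mod 51 = 40 — matches.
Step 6: x = (4*40 + 41) mod 51 = 48 — exactly as logged.
Step 7: x = (4*48 + 41) mod 51 = 29 — checks out.
Step 8: x = (4*29 + 41) mod 51 = 4 — consistent with the printout.
All steps check out; nothing to correct.

no error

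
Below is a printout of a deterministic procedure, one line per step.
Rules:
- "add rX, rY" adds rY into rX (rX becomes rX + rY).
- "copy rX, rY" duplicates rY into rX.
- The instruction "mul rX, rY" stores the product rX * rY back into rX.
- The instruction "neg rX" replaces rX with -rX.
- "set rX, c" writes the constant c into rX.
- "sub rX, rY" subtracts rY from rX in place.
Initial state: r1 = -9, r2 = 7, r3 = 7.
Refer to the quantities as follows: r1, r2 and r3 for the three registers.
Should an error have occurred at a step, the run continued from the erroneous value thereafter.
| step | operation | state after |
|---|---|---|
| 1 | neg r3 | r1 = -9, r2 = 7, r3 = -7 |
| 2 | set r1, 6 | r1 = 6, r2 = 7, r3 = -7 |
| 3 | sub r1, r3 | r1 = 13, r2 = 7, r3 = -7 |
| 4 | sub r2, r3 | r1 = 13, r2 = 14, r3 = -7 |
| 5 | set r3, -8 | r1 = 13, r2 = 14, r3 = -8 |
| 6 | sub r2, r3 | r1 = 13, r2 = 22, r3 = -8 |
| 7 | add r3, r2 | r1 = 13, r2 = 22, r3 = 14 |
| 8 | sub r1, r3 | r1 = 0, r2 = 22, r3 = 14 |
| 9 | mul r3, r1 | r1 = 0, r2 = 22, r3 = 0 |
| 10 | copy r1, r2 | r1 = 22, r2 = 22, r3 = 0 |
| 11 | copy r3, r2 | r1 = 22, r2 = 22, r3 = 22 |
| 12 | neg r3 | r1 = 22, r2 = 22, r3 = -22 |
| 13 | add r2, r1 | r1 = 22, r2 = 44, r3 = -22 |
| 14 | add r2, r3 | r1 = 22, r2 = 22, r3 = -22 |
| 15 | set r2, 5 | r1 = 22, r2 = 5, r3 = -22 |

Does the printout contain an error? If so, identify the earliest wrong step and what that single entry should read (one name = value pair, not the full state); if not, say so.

Step 1: r3 = -(7) = -7 — in agreement.
Step 2: r1 = 6 — no discrepancy.
Step 3: r1 = 6 - -7 = 13 — consistent with the printout.
Step 4: r2 = 7 - -7 = 14 — exactly as logged.
Step 5: r3 = -8 — consistent with the printout.
Step 6: r2 = 14 - -8 = 22 — same as recorded.
Step 7: r3 = -8 + 22 = 14 — confirmed correct.
Step 8: r1 = 13 - 14 = -1 — the entry is off here.
Conclusion: step 8 carries the first error; the entry should be r1 = -1.

step 8, r1 = -1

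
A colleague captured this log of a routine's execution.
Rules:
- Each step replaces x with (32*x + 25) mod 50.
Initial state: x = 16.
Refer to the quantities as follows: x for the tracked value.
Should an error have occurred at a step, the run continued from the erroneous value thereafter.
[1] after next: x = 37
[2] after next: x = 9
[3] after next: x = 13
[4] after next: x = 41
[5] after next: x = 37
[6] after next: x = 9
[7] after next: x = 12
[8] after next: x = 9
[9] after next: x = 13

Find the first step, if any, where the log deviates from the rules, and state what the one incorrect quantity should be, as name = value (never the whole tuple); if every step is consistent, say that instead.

step 7, x = 13

step 1: x = (32*16 + 25) mod 50 = 37 -> checks out
step 2: x = (32*37 + 25) mod 50 = 9 -> matches
step 3: x = (32*9 + 25) mod 50 = 13 -> consistent with the log
step 4: x = (32*13 + 25) mod 50 = 41 -> same as recorded
step 5: x = (32*41 + 25) mod 50 = 37 -> verified
step 6: x = (32*37 + 25) mod 50 = 9 -> confirmed correct
step 7: x = (32*9 + 25) mod 50 = 13 -> this is not what the log shows
That makes step 7 the first incorrect line — x = 13 is what it should show.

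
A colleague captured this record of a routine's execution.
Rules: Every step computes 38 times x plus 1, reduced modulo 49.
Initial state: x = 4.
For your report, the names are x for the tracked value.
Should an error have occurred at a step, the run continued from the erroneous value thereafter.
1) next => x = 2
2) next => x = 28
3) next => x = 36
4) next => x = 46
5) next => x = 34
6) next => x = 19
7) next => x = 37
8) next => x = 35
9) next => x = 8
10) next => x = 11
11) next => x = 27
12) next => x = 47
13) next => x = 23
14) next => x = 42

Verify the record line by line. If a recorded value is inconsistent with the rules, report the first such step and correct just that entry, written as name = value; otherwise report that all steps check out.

step 1, x = 6

Recomputing the run from the initial state:
step 1: x = 6
step 2: x = 33
step 3: x = 30
step 4: x = 14
step 5: x = 43
step 6: x = 18
step 7: x = 48
step 8: x = 12
step 9: x = 16
step 10: x = 21
step 11: x = 15
step 12: x = 32
step 13: x = 41
step 14: x = 40
The first disagreement with the record is at step 1, where the value should be x = 6.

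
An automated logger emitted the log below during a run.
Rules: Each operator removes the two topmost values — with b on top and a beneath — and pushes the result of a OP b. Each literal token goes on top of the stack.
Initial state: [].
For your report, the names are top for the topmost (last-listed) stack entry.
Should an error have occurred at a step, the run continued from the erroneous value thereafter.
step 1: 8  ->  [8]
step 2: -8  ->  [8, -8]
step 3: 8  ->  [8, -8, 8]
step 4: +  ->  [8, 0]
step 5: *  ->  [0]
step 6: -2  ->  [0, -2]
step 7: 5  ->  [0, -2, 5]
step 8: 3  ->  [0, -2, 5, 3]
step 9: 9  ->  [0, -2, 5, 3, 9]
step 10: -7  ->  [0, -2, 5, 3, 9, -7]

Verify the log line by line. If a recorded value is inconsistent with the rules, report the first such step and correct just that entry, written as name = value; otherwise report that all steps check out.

no error

Recomputing the run from the initial state:
step 1: [8]
step 2: [8, -8]
step 3: [8, -8, 8]
step 4: [8, 0]
step 5: [0]
step 6: [0, -2]
step 7: [0, -2, 5]
step 8: [0, -2, 5, 3]
step 9: [0, -2, 5, 3, 9]
step 10: [0, -2, 5, 3, 9, -7]
This matches the log at every step.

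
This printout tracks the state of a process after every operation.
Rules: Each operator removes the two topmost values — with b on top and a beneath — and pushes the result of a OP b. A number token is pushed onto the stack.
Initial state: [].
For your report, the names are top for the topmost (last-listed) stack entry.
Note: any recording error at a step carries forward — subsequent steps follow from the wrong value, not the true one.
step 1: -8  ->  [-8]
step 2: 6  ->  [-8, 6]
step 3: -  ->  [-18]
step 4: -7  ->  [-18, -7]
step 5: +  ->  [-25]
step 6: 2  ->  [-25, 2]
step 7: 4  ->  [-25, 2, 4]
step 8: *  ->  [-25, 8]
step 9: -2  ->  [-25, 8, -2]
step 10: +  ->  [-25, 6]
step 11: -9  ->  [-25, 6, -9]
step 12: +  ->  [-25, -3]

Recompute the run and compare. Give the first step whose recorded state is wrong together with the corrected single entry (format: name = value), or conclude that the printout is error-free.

step 1: push -8: top = -8 -> exactly as logged
step 2: push 6: top = 6 -> checks out
step 3: -8 - 6 = -14 -> this is not what the printout shows
First deviation found at step 3; the corrected entry is top = -14.

step 3, top = -14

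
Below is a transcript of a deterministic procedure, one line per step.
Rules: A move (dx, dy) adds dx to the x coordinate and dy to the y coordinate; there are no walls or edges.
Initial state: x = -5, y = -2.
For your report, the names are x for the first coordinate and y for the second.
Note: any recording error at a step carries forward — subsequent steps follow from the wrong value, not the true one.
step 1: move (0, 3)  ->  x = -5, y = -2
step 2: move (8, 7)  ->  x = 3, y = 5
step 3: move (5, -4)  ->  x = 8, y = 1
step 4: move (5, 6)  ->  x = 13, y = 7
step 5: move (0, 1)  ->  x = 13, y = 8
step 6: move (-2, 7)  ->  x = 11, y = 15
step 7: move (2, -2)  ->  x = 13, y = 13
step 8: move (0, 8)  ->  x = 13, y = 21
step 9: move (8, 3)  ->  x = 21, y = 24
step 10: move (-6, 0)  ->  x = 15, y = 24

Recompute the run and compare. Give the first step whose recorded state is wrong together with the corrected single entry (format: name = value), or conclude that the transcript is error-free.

step 1: x = -5 + (0) = -5, y = -2 + (3) = 1 -> not what was recorded
Conclusion: step 1 carries the first error; the entry should be y = 1.

step 1, y = 1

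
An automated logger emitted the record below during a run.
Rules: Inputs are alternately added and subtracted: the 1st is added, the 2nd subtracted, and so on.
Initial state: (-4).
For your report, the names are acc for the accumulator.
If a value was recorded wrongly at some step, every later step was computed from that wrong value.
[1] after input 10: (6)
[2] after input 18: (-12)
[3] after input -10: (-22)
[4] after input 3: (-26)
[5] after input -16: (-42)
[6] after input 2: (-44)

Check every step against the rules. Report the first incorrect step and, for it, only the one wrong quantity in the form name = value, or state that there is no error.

Recomputing the run from the initial state:
step 1: acc = 6
step 2: acc = -12
step 3: acc = -22
step 4: acc = -25
step 5: acc = -41
step 6: acc = -43
The first disagreement with the record is at step 4, where the value should be acc = -25.

step 4, acc = -25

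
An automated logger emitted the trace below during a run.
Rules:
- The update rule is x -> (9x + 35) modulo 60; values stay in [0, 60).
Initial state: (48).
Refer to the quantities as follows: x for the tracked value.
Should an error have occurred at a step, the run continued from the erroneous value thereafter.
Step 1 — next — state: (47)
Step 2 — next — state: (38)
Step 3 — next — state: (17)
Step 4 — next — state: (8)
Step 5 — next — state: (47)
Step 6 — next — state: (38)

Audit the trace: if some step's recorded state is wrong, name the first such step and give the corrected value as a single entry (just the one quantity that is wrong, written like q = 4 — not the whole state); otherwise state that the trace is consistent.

Recomputing the run from the initial state:
step 1: x = 47
step 2: x = 38
step 3: x = 17
step 4: x = 8
step 5: x = 47
step 6: x = 38
This matches the trace at every step.

no error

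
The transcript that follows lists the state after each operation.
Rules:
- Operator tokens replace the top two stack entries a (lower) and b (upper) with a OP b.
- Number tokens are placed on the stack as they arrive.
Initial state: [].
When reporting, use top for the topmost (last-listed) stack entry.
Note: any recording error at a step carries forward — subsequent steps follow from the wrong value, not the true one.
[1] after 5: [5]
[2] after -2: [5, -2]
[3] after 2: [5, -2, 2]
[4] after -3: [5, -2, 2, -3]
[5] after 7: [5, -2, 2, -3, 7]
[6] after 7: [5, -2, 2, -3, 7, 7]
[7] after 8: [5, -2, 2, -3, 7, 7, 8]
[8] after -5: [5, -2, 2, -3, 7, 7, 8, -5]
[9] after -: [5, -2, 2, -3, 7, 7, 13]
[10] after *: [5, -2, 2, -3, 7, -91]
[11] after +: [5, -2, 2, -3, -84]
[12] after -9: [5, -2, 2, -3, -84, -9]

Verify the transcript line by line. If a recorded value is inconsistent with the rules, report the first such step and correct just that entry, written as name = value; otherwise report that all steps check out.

step 1: push 5: top = 5 -> checks out
step 2: push -2: top = -2 -> exactly as logged
step 3: push 2: top = 2 -> same as recorded
step 4: push -3: top = -3 -> no discrepancy
step 5: push 7: top = 7 -> no discrepancy
step 6: push 7: top = 7 -> verified
step 7: push 8: top = 8 -> confirmed correct
step 8: push -5: top = -5 -> confirmed correct
step 9: 8 - -5 = 13 -> exactly as logged
step 10: 7 * 13 = 91 -> this is not what the transcript shows
The earliest wrong entry is at step 10: it should read top = 91.

step 10, top = 91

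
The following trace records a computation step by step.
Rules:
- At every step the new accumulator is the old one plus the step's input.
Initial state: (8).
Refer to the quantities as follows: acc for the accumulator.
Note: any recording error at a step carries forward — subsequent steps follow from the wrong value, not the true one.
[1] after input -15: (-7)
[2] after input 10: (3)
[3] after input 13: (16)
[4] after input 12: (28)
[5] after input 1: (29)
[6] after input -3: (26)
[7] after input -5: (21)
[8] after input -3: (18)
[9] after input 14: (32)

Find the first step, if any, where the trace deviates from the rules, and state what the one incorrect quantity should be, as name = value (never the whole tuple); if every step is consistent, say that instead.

no error

Recomputing the run from the initial state:
step 1: acc = -7
step 2: acc = 3
step 3: acc = 16
step 4: acc = 28
step 5: acc = 29
step 6: acc = 26
step 7: acc = 21
step 8: acc = 18
step 9: acc = 32
This matches the trace at every step.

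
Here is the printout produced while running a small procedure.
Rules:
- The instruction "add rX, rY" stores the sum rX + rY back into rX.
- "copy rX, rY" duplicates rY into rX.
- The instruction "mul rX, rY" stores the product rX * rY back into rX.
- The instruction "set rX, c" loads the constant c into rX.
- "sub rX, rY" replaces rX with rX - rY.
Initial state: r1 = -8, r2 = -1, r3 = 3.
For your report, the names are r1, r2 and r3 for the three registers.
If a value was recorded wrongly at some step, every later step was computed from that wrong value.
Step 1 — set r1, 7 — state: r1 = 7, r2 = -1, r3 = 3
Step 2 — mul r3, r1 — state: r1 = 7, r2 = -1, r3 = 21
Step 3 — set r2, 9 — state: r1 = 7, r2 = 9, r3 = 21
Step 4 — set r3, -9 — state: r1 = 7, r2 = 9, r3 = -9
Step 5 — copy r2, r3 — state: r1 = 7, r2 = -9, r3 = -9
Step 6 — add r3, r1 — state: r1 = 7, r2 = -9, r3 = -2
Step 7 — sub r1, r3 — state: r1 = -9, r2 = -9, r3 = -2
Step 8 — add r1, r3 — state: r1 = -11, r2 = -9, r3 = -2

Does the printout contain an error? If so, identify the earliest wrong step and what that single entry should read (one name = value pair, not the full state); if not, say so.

1. r1 = 7 (verified)
2. r3 = 3 * 7 = 21 (matches)
3. r2 = 9 (no discrepancy)
4. r3 = -9 (checks out)
5. r2 = -9 (agrees with the printout)
6. r3 = -9 + 7 = -2 (consistent with the printout)
7. r1 = 7 - -2 = 9 (the recorded entry deviates here)
So the first discrepancy is step 7, where the right value is r1 = 9.

step 7, r1 = 9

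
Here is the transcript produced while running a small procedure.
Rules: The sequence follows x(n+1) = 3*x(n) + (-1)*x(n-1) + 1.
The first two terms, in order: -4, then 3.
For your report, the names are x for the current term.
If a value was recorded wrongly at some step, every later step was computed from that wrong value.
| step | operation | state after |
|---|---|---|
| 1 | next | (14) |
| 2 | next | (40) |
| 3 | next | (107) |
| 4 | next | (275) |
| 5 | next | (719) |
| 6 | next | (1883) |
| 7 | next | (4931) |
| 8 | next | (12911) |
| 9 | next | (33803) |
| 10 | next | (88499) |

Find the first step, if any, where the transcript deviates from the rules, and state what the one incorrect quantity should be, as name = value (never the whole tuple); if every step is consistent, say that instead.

Recomputing the run from the initial state:
step 1: x = 14
step 2: x = 40
step 3: x = 107
step 4: x = 282
step 5: x = 740
step 6: x = 1939
step 7: x = 5078
step 8: x = 13296
step 9: x = 34811
step 10: x = 91138
The first disagreement with the transcript is at step 4, where the value should be x = 282.

step 4, x = 282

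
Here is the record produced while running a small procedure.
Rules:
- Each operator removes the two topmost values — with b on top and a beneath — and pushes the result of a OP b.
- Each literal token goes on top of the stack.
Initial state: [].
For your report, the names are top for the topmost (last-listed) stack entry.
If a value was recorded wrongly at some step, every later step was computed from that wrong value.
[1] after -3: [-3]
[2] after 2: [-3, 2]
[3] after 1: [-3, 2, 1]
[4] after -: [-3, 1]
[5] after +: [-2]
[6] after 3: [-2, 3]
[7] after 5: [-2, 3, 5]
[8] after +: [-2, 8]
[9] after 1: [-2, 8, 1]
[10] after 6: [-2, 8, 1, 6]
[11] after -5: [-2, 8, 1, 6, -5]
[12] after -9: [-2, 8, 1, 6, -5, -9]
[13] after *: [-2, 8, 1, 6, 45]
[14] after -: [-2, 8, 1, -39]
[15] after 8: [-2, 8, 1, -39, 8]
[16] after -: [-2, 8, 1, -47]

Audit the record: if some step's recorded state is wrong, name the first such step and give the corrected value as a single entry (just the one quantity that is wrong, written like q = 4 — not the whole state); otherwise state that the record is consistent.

step 1: push -3: top = -3 -> matches
step 2: push 2: top = 2 -> no discrepancy
step 3: push 1: top = 1 -> exactly as logged
step 4: 2 - 1 = 1 -> agrees with the record
step 5: -3 + 1 = -2 -> same as recorded
step 6: push 3: top = 3 -> confirmed correct
step 7: push 5: top = 5 -> same as recorded
step 8: 3 + 5 = 8 -> consistent with the record
step 9: push 1: top = 1 -> checks out
step 10: push 6: top = 6 -> exactly as logged
step 11: push -5: top = -5 -> no discrepancy
step 12: push -9: top = -9 -> same as recorded
step 13: -5 * -9 = 45 -> checks out
step 14: 6 - 45 = -39 -> checks out
step 15: push 8: top = 8 -> verified
step 16: -39 - 8 = -47 -> checks out
Nothing is out of place; the run is error-free.

no error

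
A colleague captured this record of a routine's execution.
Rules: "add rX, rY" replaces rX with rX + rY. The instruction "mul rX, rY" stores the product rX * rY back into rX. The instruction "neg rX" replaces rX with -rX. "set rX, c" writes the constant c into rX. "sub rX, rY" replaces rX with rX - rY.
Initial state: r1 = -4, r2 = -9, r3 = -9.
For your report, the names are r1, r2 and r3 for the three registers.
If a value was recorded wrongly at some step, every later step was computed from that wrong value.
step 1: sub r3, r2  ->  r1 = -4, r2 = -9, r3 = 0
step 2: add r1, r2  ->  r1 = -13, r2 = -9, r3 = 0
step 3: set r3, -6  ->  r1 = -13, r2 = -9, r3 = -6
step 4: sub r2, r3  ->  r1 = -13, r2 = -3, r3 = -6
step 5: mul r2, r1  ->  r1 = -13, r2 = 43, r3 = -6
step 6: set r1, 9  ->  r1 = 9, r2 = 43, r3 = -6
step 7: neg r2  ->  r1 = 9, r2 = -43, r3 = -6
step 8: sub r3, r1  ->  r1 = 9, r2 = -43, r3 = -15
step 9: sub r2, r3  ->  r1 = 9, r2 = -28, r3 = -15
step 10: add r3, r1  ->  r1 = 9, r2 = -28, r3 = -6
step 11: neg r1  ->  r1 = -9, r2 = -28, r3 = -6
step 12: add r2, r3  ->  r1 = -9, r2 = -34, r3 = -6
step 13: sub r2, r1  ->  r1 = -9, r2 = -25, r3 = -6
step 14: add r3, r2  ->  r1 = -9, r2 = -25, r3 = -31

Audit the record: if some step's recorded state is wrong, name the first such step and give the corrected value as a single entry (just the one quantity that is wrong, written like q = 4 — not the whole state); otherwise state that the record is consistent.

1. r3 = -9 - -9 = 0 (checks out)
2. r1 = -4 + -9 = -13 (consistent with the record)
3. r3 = -6 (exactly as logged)
4. r2 = -9 - -6 = -3 (in agreement)
5. r2 = -3 * -13 = 39 (the entry is off here)
The audit stops at step 5: the recorded entry is wrong and should be r2 = 39.

step 5, r2 = 39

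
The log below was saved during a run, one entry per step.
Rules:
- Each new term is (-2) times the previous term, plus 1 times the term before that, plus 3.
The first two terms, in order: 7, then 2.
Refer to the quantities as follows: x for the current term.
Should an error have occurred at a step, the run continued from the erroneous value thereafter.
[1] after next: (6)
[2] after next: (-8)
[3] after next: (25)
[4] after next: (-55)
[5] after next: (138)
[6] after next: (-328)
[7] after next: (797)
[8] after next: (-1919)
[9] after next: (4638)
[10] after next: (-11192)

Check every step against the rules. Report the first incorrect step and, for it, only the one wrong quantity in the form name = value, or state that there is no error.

step 1: x = -2*(2) + (1)*(7) + (3) = 6 -> consistent with the log
step 2: x = -2*(6) + (1)*(2) + (3) = -7 -> the recorded entry deviates here
So the first discrepancy is step 2, where the right value is x = -7.

step 2, x = -7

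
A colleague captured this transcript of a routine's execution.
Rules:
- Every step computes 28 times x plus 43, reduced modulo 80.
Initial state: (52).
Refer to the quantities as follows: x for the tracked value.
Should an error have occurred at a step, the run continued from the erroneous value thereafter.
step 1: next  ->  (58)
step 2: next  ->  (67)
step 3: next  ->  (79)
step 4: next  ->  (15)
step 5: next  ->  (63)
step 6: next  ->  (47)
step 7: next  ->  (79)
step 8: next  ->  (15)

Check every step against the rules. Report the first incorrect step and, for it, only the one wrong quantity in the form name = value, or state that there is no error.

Recomputing the run from the initial state:
step 1: x = 59
step 2: x = 15
step 3: x = 63
step 4: x = 47
step 5: x = 79
step 6: x = 15
step 7: x = 63
step 8: x = 47
The first disagreement with the transcript is at step 1, where the value should be x = 59.

step 1, x = 59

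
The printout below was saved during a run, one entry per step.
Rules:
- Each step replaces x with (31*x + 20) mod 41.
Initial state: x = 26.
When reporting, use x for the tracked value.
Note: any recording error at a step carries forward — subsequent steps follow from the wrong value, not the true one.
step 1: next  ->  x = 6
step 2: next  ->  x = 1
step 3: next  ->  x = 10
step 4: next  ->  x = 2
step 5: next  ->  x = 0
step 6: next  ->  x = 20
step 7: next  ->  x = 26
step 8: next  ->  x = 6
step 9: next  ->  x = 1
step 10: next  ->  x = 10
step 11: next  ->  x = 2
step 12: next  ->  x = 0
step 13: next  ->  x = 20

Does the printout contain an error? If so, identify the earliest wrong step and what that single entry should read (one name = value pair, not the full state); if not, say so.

step 7, x = 25

Recomputing the run from the initial state:
step 1: x = 6
step 2: x = 1
step 3: x = 10
step 4: x = 2
step 5: x = 0
step 6: x = 20
step 7: x = 25
step 8: x = 16
step 9: x = 24
step 10: x = 26
step 11: x = 6
step 12: x = 1
step 13: x = 10
The first disagreement with the printout is at step 7, where the value should be x = 25.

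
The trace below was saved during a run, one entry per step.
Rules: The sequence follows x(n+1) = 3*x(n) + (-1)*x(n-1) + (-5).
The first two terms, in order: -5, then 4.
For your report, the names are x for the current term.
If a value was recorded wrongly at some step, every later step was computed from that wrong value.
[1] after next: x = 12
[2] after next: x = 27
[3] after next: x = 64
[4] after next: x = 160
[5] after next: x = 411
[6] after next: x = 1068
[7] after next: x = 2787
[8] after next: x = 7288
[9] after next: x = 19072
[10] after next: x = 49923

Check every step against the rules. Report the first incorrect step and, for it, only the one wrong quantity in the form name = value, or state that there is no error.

step 7, x = 2788

1. x = 3*(4) + (-1)*(-5) + (-5) = 12 (exactly as logged)
2. x = 3*(12) + (-1)*(4) + (-5) = 27 (no discrepancy)
3. x = 3*(27) + (-1)*(12) + (-5) = 64 (in agreement)
4. x = 3*(64) + (-1)*(27) + (-5) = 160 (checks out)
5. x = 3*(160) + (-1)*(64) + (-5) = 411 (no discrepancy)
6. x = 3*(411) + (-1)*(160) + (-5) = 1068 (same as recorded)
7. x = 3*(1068) + (-1)*(411) + (-5) = 2788 (the entry is off here)
Step 7 is the first one off; corrected, x = 2788.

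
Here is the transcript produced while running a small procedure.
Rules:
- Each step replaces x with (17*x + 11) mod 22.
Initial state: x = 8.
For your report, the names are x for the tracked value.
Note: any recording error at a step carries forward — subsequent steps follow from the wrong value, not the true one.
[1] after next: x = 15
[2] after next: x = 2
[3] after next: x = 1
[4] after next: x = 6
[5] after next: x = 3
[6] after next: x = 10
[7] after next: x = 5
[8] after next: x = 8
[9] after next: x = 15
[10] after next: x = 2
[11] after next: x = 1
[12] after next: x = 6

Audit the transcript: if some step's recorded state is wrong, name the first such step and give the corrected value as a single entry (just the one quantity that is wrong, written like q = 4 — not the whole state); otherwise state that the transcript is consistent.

1. x = (17*8 + 11) mod 22 = 15 (agrees with the transcript)
2. x = (17*15 + 11) mod 22 = 2 (in agreement)
3. x = (17*2 + 11) mod 22 = 1 (agrees with the transcript)
4. x = (17*1 + 11) mod 22 = 6 (same as recorded)
5. x = (17*6 + 11) mod 22 = 3 (verified)
6. x = (17*3 + 11) mod 22 = 18 (first mismatch against the transcript)
The audit stops at step 6: the recorded entry is wrong and should be x = 18.

step 6, x = 18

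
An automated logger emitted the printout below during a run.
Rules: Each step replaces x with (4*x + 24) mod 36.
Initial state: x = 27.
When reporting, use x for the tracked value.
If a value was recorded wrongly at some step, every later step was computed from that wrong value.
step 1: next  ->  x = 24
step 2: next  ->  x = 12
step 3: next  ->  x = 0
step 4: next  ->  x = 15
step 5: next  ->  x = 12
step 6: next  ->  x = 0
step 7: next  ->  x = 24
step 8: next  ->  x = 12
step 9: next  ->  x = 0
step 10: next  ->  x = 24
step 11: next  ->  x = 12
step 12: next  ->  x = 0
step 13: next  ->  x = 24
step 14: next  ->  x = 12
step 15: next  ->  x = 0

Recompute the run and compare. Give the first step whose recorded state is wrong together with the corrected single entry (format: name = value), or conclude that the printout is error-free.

Recomputing the run from the initial state:
step 1: x = 24
step 2: x = 12
step 3: x = 0
step 4: x = 24
step 5: x = 12
step 6: x = 0
step 7: x = 24
step 8: x = 12
step 9: x = 0
step 10: x = 24
step 11: x = 12
step 12: x = 0
step 13: x = 24
step 14: x = 12
step 15: x = 0
The first disagreement with the printout is at step 4, where the value should be x = 24.

step 4, x = 24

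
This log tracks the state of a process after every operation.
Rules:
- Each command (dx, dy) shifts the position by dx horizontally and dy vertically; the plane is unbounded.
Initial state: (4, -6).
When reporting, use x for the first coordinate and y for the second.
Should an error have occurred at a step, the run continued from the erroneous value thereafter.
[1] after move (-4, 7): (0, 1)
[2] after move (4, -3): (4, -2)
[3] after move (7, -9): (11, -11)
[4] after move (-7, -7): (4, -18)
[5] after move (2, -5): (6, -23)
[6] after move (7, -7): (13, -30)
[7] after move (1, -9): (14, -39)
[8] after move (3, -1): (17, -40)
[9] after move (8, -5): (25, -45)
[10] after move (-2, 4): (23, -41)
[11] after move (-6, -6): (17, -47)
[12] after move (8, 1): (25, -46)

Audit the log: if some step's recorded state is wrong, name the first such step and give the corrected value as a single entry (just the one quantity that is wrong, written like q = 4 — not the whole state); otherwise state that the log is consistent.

no error

Step 1: x = 4 + (-4) = 0, y = -6 + (7) = 1 — verified.
Step 2: x = 0 + (4) = 4, y = 1 + (-3) = -2 — same as recorded.
Step 3: x = 4 + (7) = 11, y = -2 + (-9) = -11 — no discrepancy.
Step 4: x = 11 + (-7) = 4, y = -11 + (-7) = -18 — exactly as logged.
Step 5: x = 4 + (2) = 6, y = -18 + (-5) = -23 — checks out.
Step 6: x = 6 + (7) = 13, y = -23 + (-7) = -30 — confirmed correct.
Step 7: x = 13 + (1) = 14, y = -30 + (-9) = -39 — confirmed correct.
Step 8: x = 14 + (3) = 17, y = -39 + (-1) = -40 — confirmed correct.
Step 9: x = 17 + (8) = 25, y = -40 + (-5) = -45 — no discrepancy.
Step 10: x = 25 + (-2) = 23, y = -45 + (4) = -41 — verified.
Step 11: x = 23 + (-6) = 17, y = -41 + (-6) = -47 — consistent with the log.
Step 12: x = 17 + (8) = 25, y = -47 + (1) = -46 — verified.
Every step is consistent.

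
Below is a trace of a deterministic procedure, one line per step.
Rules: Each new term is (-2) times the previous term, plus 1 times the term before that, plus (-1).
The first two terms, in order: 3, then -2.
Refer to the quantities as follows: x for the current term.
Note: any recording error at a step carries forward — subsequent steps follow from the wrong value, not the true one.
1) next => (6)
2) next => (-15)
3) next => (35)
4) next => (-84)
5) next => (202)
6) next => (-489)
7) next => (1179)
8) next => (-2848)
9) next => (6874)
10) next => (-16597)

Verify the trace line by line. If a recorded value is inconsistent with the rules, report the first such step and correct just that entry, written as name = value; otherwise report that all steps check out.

1. x = -2*(-2) + (1)*(3) + (-1) = 6 (agrees with the trace)
2. x = -2*(6) + (1)*(-2) + (-1) = -15 (consistent with the trace)
3. x = -2*(-15) + (1)*(6) + (-1) = 35 (checks out)
4. x = -2*(35) + (1)*(-15) + (-1) = -86 (the trace disagrees here)
So the first discrepancy is step 4, where the right value is x = -86.

step 4, x = -86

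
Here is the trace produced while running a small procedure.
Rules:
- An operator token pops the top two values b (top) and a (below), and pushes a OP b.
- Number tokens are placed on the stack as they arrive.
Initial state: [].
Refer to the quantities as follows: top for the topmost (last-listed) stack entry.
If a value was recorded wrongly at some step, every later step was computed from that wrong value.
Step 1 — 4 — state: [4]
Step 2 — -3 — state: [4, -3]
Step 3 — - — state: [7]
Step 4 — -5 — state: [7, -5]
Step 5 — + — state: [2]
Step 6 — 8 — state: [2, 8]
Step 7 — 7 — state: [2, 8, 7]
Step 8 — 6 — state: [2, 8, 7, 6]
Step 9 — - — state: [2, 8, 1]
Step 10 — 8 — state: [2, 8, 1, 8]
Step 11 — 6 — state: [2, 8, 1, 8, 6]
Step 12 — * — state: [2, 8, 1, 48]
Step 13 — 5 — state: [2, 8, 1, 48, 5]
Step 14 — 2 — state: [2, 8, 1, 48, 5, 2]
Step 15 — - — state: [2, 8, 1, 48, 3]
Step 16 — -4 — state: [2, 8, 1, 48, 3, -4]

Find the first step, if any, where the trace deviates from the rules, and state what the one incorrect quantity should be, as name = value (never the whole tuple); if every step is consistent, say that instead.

no error

Step 1: push 4: top = 4 — confirmed correct.
Step 2: push -3: top = -3 — consistent with the trace.
Step 3: 4 - -3 = 7 — agrees with the trace.
Step 4: push -5: top = -5 — in agreement.
Step 5: 7 + -5 = 2 — agrees with the trace.
Step 6: push 8: top = 8 — agrees with the trace.
Step 7: push 7: top = 7 — no discrepancy.
Step 8: push 6: top = 6 — verified.
Step 9: 7 - 6 = 1 — agrees with the trace.
Step 10: push 8: top = 8 — confirmed correct.
Step 11: push 6: top = 6 — confirmed correct.
Step 12: 8 * 6 = 48 — in agreement.
Step 13: push 5: top = 5 — confirmed correct.
Step 14: push 2: top = 2 — checks out.
Step 15: 5 - 2 = 3 — matches.
Step 16: push -4: top = -4 — no discrepancy.
Each recorded entry agrees with the recomputation.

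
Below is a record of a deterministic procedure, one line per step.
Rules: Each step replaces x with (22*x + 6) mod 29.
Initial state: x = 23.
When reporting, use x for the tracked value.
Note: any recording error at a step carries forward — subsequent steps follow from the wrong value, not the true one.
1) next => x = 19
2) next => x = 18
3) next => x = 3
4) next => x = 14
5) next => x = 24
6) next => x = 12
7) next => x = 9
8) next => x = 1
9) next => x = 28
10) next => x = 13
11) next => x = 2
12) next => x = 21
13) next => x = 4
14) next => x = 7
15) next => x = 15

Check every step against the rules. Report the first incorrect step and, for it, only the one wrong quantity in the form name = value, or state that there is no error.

step 3, x = 25

step 1: x = (22*23 + 6) mod 29 = 19 -> no discrepancy
step 2: x = (22*19 + 6) mod 29 = 18 -> exactly as logged
step 3: x = (22*18 + 6) mod 29 = 25 -> first mismatch against the record
Step 3 is the first one off; corrected, x = 25.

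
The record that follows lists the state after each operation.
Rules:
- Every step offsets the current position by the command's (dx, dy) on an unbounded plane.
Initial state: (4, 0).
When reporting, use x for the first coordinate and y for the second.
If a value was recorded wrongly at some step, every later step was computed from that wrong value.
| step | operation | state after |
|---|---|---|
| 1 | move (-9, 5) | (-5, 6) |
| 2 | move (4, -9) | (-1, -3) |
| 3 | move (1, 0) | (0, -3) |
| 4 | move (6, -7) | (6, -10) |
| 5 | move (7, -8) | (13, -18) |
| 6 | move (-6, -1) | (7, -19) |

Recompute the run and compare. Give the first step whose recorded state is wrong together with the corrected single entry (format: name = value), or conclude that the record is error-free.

Recomputing the run from the initial state:
step 1: x = -5, y = 5
step 2: x = -1, y = -4
step 3: x = 0, y = -4
step 4: x = 6, y = -11
step 5: x = 13, y = -19
step 6: x = 7, y = -20
The first disagreement with the record is at step 1, where the value should be y = 5.

step 1, y = 5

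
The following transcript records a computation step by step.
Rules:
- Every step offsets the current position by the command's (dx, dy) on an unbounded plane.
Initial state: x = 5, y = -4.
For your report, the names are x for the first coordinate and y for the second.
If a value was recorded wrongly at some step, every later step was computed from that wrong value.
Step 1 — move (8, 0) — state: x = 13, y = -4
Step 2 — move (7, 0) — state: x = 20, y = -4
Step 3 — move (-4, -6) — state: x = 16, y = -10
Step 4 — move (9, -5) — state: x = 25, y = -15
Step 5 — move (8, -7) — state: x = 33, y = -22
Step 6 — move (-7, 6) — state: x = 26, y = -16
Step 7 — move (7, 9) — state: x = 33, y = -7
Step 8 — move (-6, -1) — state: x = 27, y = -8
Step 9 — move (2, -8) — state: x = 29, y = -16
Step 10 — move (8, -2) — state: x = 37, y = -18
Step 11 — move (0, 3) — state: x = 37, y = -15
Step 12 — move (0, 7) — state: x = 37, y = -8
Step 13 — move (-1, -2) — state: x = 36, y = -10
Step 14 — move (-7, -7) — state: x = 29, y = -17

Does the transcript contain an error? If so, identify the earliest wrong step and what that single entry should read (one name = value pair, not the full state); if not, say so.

no error

1. x = 5 + (8) = 13, y = -4 + (0) = -4 (exactly as logged)
2. x = 13 + (7) = 20, y = -4 + (0) = -4 (confirmed correct)
3. x = 20 + (-4) = 16, y = -4 + (-6) = -10 (consistent with the transcript)
4. x = 16 + (9) = 25, y = -10 + (-5) = -15 (verified)
5. x = 25 + (8) = 33, y = -15 + (-7) = -22 (checks out)
6. x = 33 + (-7) = 26, y = -22 + (6) = -16 (consistent with the transcript)
7. x = 26 + (7) = 33, y = -16 + (9) = -7 (in agreement)
8. x = 33 + (-6) = 27, y = -7 + (-1) = -8 (no discrepancy)
9. x = 27 + (2) = 29, y = -8 + (-8) = -16 (exactly as logged)
10. x = 29 + (8) = 37, y = -16 + (-2) = -18 (verified)
11. x = 37 + (0) = 37, y = -18 + (3) = -15 (same as recorded)
12. x = 37 + (0) = 37, y = -15 + (7) = -8 (same as recorded)
13. x = 37 + (-1) = 36, y = -8 + (-2) = -10 (consistent with the transcript)
14. x = 36 + (-7) = 29, y = -10 + (-7) = -17 (consistent with the transcript)
All entries verified; no error found.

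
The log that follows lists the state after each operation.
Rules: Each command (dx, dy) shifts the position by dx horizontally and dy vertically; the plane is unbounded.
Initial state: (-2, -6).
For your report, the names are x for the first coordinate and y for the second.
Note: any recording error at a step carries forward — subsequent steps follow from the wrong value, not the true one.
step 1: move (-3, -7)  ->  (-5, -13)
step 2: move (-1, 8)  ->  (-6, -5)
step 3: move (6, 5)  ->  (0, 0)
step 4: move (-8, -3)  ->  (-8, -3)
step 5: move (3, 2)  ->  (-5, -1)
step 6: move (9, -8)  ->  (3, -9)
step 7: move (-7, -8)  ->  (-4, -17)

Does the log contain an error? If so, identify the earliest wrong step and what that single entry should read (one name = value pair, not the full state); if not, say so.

step 6, x = 4

step 1: x = -2 + (-3) = -5, y = -6 + (-7) = -13 -> consistent with the log
step 2: x = -5 + (-1) = -6, y = -13 + (8) = -5 -> in agreement
step 3: x = -6 + (6) = 0, y = -5 + (5) = 0 -> agrees with the log
step 4: x = 0 + (-8) = -8, y = 0 + (-3) = -3 -> matches
step 5: x = -8 + (3) = -5, y = -3 + (2) = -1 -> no discrepancy
step 6: x = -5 + (9) = 4, y = -1 + (-8) = -9 -> this is not what the log shows
The earliest wrong entry is at step 6: it should read x = 4.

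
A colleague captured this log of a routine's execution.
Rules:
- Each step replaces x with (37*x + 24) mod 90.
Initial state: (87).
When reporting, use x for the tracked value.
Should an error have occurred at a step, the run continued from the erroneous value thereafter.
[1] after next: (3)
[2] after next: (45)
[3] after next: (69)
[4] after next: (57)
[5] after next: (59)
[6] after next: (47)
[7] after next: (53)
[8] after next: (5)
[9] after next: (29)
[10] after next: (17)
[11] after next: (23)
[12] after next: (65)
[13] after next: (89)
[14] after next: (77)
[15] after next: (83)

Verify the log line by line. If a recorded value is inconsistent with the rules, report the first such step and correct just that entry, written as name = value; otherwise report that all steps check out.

step 5, x = 63

Recomputing the run from the initial state:
step 1: x = 3
step 2: x = 45
step 3: x = 69
step 4: x = 57
step 5: x = 63
step 6: x = 15
step 7: x = 39
step 8: x = 27
step 9: x = 33
step 10: x = 75
step 11: x = 9
step 12: x = 87
step 13: x = 3
step 14: x = 45
step 15: x = 69
The first disagreement with the log is at step 5, where the value should be x = 63.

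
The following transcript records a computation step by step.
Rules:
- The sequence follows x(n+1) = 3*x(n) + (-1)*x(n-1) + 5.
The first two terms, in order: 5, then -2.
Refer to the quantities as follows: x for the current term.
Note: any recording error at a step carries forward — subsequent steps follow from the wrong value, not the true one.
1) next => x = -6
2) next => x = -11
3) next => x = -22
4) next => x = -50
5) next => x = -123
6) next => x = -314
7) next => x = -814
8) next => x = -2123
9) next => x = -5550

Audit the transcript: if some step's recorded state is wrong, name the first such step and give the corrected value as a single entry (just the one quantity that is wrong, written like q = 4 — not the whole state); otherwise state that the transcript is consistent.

no error

Recomputing the run from the initial state:
step 1: x = -6
step 2: x = -11
step 3: x = -22
step 4: x = -50
step 5: x = -123
step 6: x = -314
step 7: x = -814
step 8: x = -2123
step 9: x = -5550
This matches the transcript at every step.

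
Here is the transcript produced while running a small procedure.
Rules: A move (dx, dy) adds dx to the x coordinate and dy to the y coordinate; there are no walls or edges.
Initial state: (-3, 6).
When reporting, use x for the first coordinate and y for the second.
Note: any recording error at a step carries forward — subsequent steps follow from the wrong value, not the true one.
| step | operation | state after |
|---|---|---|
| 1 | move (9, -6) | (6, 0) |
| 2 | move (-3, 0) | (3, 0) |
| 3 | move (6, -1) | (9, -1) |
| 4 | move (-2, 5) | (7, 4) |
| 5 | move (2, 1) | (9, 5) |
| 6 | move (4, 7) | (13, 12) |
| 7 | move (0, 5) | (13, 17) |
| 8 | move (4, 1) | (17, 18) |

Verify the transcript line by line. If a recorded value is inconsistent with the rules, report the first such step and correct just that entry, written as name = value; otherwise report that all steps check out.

Recomputing the run from the initial state:
step 1: x = 6, y = 0
step 2: x = 3, y = 0
step 3: x = 9, y = -1
step 4: x = 7, y = 4
step 5: x = 9, y = 5
step 6: x = 13, y = 12
step 7: x = 13, y = 17
step 8: x = 17, y = 18
This matches the transcript at every step.

no error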